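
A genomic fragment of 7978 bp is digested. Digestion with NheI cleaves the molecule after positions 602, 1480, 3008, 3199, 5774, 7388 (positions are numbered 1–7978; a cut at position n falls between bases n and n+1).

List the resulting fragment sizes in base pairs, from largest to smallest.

2575, 1614, 1528, 878, 602, 590, 191 bp

Linear molecule, 6 cuts → 7 fragments:
  602 − 0 = 602 bp
  1480 − 602 = 878 bp
  3008 − 1480 = 1528 bp
  3199 − 3008 = 191 bp
  5774 − 3199 = 2575 bp
  7388 − 5774 = 1614 bp
  7978 − 7388 = 590 bp
Sorted largest to smallest: 2575, 1614, 1528, 878, 602, 590, 191 bp.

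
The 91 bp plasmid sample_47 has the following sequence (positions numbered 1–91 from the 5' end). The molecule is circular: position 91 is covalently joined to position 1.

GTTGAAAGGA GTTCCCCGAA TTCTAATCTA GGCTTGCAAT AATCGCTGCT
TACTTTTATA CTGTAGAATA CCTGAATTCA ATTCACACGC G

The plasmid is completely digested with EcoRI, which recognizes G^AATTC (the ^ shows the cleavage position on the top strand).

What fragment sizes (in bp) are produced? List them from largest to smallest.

EcoRI sites (GAATTC) start at positions 18, 74.
EcoRI cuts after the first base of each site, so after positions 18, 74.
Circular molecule, 2 cuts → 2 fragments:
  19–74 → 56 bp
  75–91 then 1–18 → 17 + 18 = 35 bp
Sorted largest to smallest: 56, 35 bp.

56, 35 bp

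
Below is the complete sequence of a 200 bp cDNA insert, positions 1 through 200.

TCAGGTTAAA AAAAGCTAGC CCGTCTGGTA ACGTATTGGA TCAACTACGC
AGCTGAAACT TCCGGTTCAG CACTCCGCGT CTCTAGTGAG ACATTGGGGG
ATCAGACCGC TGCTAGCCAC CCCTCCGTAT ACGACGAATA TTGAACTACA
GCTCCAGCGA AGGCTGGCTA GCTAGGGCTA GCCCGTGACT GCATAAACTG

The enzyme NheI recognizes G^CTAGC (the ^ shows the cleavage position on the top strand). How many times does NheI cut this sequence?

4

GCTAGC occurs starting at positions 15, 112, 167, 177.
NheI cuts at 4 sites.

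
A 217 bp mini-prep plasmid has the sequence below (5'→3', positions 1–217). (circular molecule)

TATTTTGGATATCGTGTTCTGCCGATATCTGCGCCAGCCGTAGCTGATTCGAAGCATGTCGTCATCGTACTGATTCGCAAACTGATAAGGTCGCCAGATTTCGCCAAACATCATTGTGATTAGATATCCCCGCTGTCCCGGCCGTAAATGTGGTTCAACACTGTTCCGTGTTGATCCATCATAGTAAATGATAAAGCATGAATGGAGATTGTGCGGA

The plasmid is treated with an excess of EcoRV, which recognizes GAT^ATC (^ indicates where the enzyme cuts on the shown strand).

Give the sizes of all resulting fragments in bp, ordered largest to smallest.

EcoRV sites (GATATC) start at positions 8, 24, 123.
EcoRV cuts after base 3 of each site, so after positions 10, 26, 125.
Circular molecule, 3 cuts → 3 fragments:
  11–26 → 16 bp
  27–125 → 99 bp
  126–217 then 1–10 → 92 + 10 = 102 bp
Sorted largest to smallest: 102, 99, 16 bp.

102, 99, 16 bp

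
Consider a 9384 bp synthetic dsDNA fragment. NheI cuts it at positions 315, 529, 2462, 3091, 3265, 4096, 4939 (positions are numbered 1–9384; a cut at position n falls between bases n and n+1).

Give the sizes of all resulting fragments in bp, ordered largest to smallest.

4445, 1933, 843, 831, 629, 315, 214, 174 bp

Linear molecule, 7 cuts → 8 fragments:
  315 − 0 = 315 bp
  529 − 315 = 214 bp
  2462 − 529 = 1933 bp
  3091 − 2462 = 629 bp
  3265 − 3091 = 174 bp
  4096 − 3265 = 831 bp
  4939 − 4096 = 843 bp
  9384 − 4939 = 4445 bp
Sorted largest to smallest: 4445, 1933, 843, 831, 629, 315, 214, 174 bp.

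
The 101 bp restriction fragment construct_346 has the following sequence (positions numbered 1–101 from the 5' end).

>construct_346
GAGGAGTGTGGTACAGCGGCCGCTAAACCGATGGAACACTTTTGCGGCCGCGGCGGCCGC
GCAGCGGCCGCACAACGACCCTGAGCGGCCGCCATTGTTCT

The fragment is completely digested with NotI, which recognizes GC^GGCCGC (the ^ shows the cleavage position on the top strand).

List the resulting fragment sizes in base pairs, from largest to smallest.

NotI sites (GCGGCCGC) start at positions 16, 44, 53, 64, 85.
NotI cuts after base 2 of each site, so after positions 17, 45, 54, 65, 86.
Linear molecule, 5 cuts → 6 fragments:
  1–17 → 17 bp
  18–45 → 28 bp
  46–54 → 9 bp
  55–65 → 11 bp
  66–86 → 21 bp
  87–101 → 15 bp
Sorted largest to smallest: 28, 21, 17, 15, 11, 9 bp.

28, 21, 17, 15, 11, 9 bp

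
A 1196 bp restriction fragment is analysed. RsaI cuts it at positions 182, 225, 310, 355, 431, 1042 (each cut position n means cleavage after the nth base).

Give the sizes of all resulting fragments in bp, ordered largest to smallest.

611, 182, 154, 85, 76, 45, 43 bp

Linear molecule, 6 cuts → 7 fragments:
  182 − 0 = 182 bp
  225 − 182 = 43 bp
  310 − 225 = 85 bp
  355 − 310 = 45 bp
  431 − 355 = 76 bp
  1042 − 431 = 611 bp
  1196 − 1042 = 154 bp
Sorted largest to smallest: 611, 182, 154, 85, 76, 45, 43 bp.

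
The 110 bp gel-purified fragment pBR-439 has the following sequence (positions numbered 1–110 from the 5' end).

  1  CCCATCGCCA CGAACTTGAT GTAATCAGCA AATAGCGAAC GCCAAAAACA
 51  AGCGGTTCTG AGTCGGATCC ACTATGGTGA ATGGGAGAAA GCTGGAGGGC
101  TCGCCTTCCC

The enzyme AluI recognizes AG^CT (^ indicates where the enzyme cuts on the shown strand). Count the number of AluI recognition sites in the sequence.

AGCT occurs starting at position 90.
AluI cuts at 1 site.

1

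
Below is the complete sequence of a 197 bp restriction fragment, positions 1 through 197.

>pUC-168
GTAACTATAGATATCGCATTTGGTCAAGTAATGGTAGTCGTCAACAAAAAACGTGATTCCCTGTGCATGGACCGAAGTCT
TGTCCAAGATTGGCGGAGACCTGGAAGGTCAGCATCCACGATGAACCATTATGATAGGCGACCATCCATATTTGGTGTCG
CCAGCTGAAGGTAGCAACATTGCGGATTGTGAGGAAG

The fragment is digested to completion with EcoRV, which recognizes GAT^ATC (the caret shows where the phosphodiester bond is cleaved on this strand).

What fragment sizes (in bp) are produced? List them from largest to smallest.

185, 12 bp

The EcoRV site (GATATC) starts at position 10.
EcoRV cuts after base 3 of each site, so after position 12.
Linear molecule, 1 cut → 2 fragments:
  1–12 → 12 bp
  13–197 → 185 bp
Sorted largest to smallest: 185, 12 bp.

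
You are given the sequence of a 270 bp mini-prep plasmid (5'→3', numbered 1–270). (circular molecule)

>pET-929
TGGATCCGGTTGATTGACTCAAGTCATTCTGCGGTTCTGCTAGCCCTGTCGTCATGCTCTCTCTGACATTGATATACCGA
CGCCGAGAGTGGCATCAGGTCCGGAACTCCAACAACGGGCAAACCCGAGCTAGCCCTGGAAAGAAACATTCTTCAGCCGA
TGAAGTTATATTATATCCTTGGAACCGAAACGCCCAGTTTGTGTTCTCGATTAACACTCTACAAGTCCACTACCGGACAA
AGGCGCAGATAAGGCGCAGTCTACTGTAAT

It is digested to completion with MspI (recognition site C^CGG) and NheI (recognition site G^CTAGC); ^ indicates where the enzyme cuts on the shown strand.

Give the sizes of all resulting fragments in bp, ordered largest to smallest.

MspI sites (CCGG) start at positions 6, 101, 233.
MspI cuts after the first base of each site, so after positions 6, 101, 233.
NheI sites (GCTAGC) start at positions 39, 129.
NheI cuts after the first base of each site, so after positions 39, 129.
Combined cut positions: 6, 39, 101, 129, 233.
Circular molecule, 5 cuts → 5 fragments:
  7–39 → 33 bp
  40–101 → 62 bp
  102–129 → 28 bp
  130–233 → 104 bp
  234–270 then 1–6 → 37 + 6 = 43 bp
Sorted largest to smallest: 104, 62, 43, 33, 28 bp.

104, 62, 43, 33, 28 bp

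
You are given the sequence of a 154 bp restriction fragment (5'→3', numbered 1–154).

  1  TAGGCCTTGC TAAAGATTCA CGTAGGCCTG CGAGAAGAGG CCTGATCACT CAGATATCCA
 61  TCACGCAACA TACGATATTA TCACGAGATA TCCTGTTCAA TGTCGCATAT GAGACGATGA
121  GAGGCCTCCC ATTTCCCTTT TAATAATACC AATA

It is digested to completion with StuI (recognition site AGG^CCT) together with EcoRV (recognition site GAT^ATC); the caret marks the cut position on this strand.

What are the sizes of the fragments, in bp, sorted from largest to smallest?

StuI sites (AGGCCT) start at positions 2, 24, 38, 122.
StuI cuts after base 3 of each site, so after positions 4, 26, 40, 124.
EcoRV sites (GATATC) start at positions 53, 87.
EcoRV cuts after base 3 of each site, so after positions 55, 89.
Combined cut positions: 4, 26, 40, 55, 89, 124.
Linear molecule, 6 cuts → 7 fragments:
  1–4 → 4 bp
  5–26 → 22 bp
  27–40 → 14 bp
  41–55 → 15 bp
  56–89 → 34 bp
  90–124 → 35 bp
  125–154 → 30 bp
Sorted largest to smallest: 35, 34, 30, 22, 15, 14, 4 bp.

35, 34, 30, 22, 15, 14, 4 bp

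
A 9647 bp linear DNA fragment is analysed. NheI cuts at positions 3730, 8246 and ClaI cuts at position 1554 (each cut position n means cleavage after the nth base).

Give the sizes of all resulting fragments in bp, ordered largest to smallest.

4516, 2176, 1554, 1401 bp

Combined cut positions (sorted): 1554, 3730, 8246.
Linear molecule, 3 cuts → 4 fragments:
  1554 − 0 = 1554 bp
  3730 − 1554 = 2176 bp
  8246 − 3730 = 4516 bp
  9647 − 8246 = 1401 bp
Sorted largest to smallest: 4516, 2176, 1554, 1401 bp.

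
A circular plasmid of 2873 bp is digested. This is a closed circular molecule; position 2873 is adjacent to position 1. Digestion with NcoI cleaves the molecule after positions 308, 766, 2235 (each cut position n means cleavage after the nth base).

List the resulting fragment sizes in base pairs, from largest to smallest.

Circular molecule, 3 cuts → 3 fragments:
  766 − 308 = 458 bp
  2235 − 766 = 1469 bp
  wrap: 2873 − 2235 + 308 = 946 bp
Sorted largest to smallest: 1469, 946, 458 bp.

1469, 946, 458 bp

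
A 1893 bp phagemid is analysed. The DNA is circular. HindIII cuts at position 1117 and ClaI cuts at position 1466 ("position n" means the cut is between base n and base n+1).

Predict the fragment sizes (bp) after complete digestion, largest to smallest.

Combined cut positions (sorted): 1117, 1466.
Circular molecule, 2 cuts → 2 fragments:
  1466 − 1117 = 349 bp
  wrap: 1893 − 1466 + 1117 = 1544 bp
Sorted largest to smallest: 1544, 349 bp.

1544, 349 bp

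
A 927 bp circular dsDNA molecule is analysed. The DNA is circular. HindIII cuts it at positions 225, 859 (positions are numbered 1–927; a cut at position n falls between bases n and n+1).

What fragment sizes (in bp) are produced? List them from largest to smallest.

634, 293 bp

Circular molecule, 2 cuts → 2 fragments:
  859 − 225 = 634 bp
  wrap: 927 − 859 + 225 = 293 bp
Sorted largest to smallest: 634, 293 bp.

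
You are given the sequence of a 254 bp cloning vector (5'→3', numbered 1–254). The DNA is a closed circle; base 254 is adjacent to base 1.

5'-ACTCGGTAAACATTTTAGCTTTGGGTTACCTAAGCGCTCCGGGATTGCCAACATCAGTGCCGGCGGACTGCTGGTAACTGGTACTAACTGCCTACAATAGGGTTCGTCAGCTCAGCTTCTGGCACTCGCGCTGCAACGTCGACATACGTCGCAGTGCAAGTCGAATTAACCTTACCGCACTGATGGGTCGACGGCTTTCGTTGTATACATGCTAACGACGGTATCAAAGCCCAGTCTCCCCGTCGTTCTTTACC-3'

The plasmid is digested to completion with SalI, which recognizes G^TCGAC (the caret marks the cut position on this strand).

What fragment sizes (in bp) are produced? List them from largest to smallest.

SalI sites (GTCGAC) start at positions 138, 187.
SalI cuts after the first base of each site, so after positions 138, 187.
Circular molecule, 2 cuts → 2 fragments:
  139–187 → 49 bp
  188–254 then 1–138 → 67 + 138 = 205 bp
Sorted largest to smallest: 205, 49 bp.

205, 49 bp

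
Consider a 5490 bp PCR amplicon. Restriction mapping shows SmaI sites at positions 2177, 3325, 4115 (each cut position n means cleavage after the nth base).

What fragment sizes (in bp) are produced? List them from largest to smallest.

2177, 1375, 1148, 790 bp

Linear molecule, 3 cuts → 4 fragments:
  2177 − 0 = 2177 bp
  3325 − 2177 = 1148 bp
  4115 − 3325 = 790 bp
  5490 − 4115 = 1375 bp
Sorted largest to smallest: 2177, 1375, 1148, 790 bp.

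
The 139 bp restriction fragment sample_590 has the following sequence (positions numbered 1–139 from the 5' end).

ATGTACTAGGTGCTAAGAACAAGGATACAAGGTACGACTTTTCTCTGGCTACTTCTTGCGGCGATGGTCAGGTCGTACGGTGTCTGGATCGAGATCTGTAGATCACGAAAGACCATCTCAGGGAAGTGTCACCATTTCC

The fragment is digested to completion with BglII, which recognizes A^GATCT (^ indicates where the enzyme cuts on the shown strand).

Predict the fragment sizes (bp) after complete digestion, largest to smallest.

The BglII site (AGATCT) starts at position 92.
BglII cuts after the first base of each site, so after position 92.
Linear molecule, 1 cut → 2 fragments:
  1–92 → 92 bp
  93–139 → 47 bp
Sorted largest to smallest: 92, 47 bp.

92, 47 bp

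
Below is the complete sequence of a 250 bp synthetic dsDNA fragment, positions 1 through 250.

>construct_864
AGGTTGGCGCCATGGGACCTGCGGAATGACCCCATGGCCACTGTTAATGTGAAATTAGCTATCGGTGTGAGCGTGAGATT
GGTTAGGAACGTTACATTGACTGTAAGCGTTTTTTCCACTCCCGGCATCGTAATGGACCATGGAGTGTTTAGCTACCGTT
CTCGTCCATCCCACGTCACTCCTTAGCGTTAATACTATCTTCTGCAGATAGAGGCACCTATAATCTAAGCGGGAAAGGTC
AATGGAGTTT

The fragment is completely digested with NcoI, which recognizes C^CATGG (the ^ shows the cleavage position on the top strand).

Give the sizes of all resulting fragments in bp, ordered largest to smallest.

NcoI sites (CCATGG) start at positions 10, 32, 138.
NcoI cuts after the first base of each site, so after positions 10, 32, 138.
Linear molecule, 3 cuts → 4 fragments:
  1–10 → 10 bp
  11–32 → 22 bp
  33–138 → 106 bp
  139–250 → 112 bp
Sorted largest to smallest: 112, 106, 22, 10 bp.

112, 106, 22, 10 bp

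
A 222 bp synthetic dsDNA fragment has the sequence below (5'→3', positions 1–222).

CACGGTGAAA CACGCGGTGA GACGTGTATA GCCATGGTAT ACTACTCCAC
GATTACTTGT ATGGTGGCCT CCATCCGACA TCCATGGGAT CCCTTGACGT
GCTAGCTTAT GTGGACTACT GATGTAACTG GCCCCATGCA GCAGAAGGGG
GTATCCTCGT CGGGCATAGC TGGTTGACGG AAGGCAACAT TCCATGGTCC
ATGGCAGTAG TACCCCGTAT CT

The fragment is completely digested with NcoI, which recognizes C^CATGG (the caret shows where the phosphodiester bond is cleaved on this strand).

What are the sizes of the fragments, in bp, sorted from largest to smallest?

NcoI sites (CCATGG) start at positions 32, 82, 192, 199.
NcoI cuts after the first base of each site, so after positions 32, 82, 192, 199.
Linear molecule, 4 cuts → 5 fragments:
  1–32 → 32 bp
  33–82 → 50 bp
  83–192 → 110 bp
  193–199 → 7 bp
  200–222 → 23 bp
Sorted largest to smallest: 110, 50, 32, 23, 7 bp.

110, 50, 32, 23, 7 bp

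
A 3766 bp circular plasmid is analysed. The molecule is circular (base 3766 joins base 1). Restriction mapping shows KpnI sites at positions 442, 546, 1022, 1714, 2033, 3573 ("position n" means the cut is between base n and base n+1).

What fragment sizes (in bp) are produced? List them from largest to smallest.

Circular molecule, 6 cuts → 6 fragments:
  546 − 442 = 104 bp
  1022 − 546 = 476 bp
  1714 − 1022 = 692 bp
  2033 − 1714 = 319 bp
  3573 − 2033 = 1540 bp
  wrap: 3766 − 3573 + 442 = 635 bp
Sorted largest to smallest: 1540, 692, 635, 476, 319, 104 bp.

1540, 692, 635, 476, 319, 104 bp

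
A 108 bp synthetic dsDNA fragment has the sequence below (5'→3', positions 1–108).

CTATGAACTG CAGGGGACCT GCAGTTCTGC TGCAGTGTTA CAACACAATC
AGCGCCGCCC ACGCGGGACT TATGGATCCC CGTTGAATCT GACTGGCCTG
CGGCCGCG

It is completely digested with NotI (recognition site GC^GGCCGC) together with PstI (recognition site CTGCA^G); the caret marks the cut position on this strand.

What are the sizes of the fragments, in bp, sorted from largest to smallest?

67, 12, 11, 11, 7 bp

The NotI site (GCGGCCGC) starts at position 100.
NotI cuts after base 2 of each site, so after position 101.
PstI sites (CTGCAG) start at positions 8, 19, 30.
PstI cuts after base 5 of each site (before the last base), so after positions 12, 23, 34.
Combined cut positions: 12, 23, 34, 101.
Linear molecule, 4 cuts → 5 fragments:
  1–12 → 12 bp
  13–23 → 11 bp
  24–34 → 11 bp
  35–101 → 67 bp
  102–108 → 7 bp
Sorted largest to smallest: 67, 12, 11, 11, 7 bp.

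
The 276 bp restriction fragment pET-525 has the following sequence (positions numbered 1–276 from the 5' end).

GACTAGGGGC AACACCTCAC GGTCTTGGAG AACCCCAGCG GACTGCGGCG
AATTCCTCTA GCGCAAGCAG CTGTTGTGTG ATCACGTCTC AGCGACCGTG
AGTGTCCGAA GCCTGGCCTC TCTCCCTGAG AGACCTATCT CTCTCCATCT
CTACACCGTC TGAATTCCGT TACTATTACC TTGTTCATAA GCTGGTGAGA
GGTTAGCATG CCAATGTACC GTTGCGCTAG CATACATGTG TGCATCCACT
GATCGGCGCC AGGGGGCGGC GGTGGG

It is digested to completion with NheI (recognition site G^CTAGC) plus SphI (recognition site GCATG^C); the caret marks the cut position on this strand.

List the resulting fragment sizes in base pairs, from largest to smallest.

210, 50, 16 bp

The NheI site (GCTAGC) starts at position 226.
NheI cuts after the first base of each site, so after position 226.
The SphI site (GCATGC) starts at position 206.
SphI cuts after base 5 of each site (before the last base), so after position 210.
Combined cut positions: 210, 226.
Linear molecule, 2 cuts → 3 fragments:
  1–210 → 210 bp
  211–226 → 16 bp
  227–276 → 50 bp
Sorted largest to smallest: 210, 50, 16 bp.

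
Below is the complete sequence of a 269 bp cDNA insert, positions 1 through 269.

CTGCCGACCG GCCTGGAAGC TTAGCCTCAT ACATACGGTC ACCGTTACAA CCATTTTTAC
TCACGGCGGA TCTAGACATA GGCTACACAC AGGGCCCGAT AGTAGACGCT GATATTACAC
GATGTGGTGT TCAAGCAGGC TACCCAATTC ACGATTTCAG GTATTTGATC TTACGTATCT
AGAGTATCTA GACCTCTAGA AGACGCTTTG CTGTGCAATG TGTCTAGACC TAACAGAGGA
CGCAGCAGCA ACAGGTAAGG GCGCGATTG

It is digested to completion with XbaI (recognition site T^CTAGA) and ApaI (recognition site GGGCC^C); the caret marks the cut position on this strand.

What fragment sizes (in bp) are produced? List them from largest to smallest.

82, 71, 46, 28, 25, 9, 8 bp

XbaI sites (TCTAGA) start at positions 71, 178, 187, 195, 223.
XbaI cuts after the first base of each site, so after positions 71, 178, 187, 195, 223.
The ApaI site (GGGCCC) starts at position 92.
ApaI cuts after base 5 of each site (before the last base), so after position 96.
Combined cut positions: 71, 96, 178, 187, 195, 223.
Linear molecule, 6 cuts → 7 fragments:
  1–71 → 71 bp
  72–96 → 25 bp
  97–178 → 82 bp
  179–187 → 9 bp
  188–195 → 8 bp
  196–223 → 28 bp
  224–269 → 46 bp
Sorted largest to smallest: 82, 71, 46, 28, 25, 9, 8 bp.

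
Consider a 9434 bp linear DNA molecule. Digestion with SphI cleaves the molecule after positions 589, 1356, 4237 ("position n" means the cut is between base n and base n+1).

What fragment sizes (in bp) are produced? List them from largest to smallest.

Linear molecule, 3 cuts → 4 fragments:
  589 − 0 = 589 bp
  1356 − 589 = 767 bp
  4237 − 1356 = 2881 bp
  9434 − 4237 = 5197 bp
Sorted largest to smallest: 5197, 2881, 767, 589 bp.

5197, 2881, 767, 589 bp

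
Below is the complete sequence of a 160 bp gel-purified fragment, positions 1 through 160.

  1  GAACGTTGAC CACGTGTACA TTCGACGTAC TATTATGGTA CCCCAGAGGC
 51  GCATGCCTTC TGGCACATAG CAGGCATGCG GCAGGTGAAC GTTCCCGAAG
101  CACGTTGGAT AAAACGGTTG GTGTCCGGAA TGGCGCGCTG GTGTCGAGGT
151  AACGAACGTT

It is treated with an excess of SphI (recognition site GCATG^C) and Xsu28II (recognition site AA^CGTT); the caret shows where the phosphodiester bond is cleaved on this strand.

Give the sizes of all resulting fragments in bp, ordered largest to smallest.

SphI sites (GCATGC) start at positions 51, 74.
SphI cuts after base 5 of each site (before the last base), so after positions 55, 78.
Xsu28II sites (AACGTT) start at positions 2, 88, 155.
Xsu28II cuts after base 2 of each site, so after positions 3, 89, 156.
Combined cut positions: 3, 55, 78, 89, 156.
Linear molecule, 5 cuts → 6 fragments:
  1–3 → 3 bp
  4–55 → 52 bp
  56–78 → 23 bp
  79–89 → 11 bp
  90–156 → 67 bp
  157–160 → 4 bp
Sorted largest to smallest: 67, 52, 23, 11, 4, 3 bp.

67, 52, 23, 11, 4, 3 bp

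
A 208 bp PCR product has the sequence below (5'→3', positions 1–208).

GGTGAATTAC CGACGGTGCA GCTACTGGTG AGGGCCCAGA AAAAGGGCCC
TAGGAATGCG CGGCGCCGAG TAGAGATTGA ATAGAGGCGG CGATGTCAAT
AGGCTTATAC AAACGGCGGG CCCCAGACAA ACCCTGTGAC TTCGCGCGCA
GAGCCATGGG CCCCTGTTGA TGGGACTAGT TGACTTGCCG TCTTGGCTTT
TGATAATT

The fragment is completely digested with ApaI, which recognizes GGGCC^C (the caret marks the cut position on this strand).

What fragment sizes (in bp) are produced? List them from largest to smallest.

ApaI sites (GGGCCC) start at positions 32, 45, 118, 158.
ApaI cuts after base 5 of each site (before the last base), so after positions 36, 49, 122, 162.
Linear molecule, 4 cuts → 5 fragments:
  1–36 → 36 bp
  37–49 → 13 bp
  50–122 → 73 bp
  123–162 → 40 bp
  163–208 → 46 bp
Sorted largest to smallest: 73, 46, 40, 36, 13 bp.

73, 46, 40, 36, 13 bp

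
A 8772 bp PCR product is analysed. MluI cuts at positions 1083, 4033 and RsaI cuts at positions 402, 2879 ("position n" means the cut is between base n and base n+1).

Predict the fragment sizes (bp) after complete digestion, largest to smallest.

Combined cut positions (sorted): 402, 1083, 2879, 4033.
Linear molecule, 4 cuts → 5 fragments:
  402 − 0 = 402 bp
  1083 − 402 = 681 bp
  2879 − 1083 = 1796 bp
  4033 − 2879 = 1154 bp
  8772 − 4033 = 4739 bp
Sorted largest to smallest: 4739, 1796, 1154, 681, 402 bp.

4739, 1796, 1154, 681, 402 bp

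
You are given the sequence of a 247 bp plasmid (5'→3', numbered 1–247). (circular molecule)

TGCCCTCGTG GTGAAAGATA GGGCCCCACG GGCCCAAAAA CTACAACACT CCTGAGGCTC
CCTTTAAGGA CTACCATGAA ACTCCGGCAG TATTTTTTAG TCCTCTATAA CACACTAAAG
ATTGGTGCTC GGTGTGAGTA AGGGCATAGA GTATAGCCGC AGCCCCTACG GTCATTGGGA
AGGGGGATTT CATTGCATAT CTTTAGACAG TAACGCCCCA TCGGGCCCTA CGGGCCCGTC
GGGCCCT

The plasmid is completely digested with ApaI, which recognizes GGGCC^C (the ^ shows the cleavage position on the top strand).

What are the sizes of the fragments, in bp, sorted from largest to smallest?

193, 27, 9, 9, 9 bp

ApaI sites (GGGCCC) start at positions 21, 30, 223, 232, 241.
ApaI cuts after base 5 of each site (before the last base), so after positions 25, 34, 227, 236, 245.
Circular molecule, 5 cuts → 5 fragments:
  26–34 → 9 bp
  35–227 → 193 bp
  228–236 → 9 bp
  237–245 → 9 bp
  246–247 then 1–25 → 2 + 25 = 27 bp
Sorted largest to smallest: 193, 27, 9, 9, 9 bp.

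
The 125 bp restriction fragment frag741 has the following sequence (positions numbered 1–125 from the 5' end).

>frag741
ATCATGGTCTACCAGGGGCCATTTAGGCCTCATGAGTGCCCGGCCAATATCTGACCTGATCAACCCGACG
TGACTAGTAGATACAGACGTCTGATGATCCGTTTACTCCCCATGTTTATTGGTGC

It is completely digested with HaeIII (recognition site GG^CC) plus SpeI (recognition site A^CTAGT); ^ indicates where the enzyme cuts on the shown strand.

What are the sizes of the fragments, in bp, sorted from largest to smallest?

52, 30, 18, 16, 9 bp

HaeIII sites (GGCC) start at positions 17, 26, 42.
HaeIII cuts after base 2 of each site, so after positions 18, 27, 43.
The SpeI site (ACTAGT) starts at position 73.
SpeI cuts after the first base of each site, so after position 73.
Combined cut positions: 18, 27, 43, 73.
Linear molecule, 4 cuts → 5 fragments:
  1–18 → 18 bp
  19–27 → 9 bp
  28–43 → 16 bp
  44–73 → 30 bp
  74–125 → 52 bp
Sorted largest to smallest: 52, 30, 18, 16, 9 bp.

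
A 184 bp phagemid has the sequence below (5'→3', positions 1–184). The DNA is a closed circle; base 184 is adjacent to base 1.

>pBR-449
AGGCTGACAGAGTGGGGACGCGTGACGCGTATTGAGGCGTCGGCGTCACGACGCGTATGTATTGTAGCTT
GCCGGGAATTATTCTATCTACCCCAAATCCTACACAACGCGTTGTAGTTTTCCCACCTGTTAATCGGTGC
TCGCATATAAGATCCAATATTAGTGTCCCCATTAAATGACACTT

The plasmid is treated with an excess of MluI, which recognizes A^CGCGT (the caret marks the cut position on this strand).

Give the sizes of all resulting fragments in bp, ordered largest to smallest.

MluI sites (ACGCGT) start at positions 18, 25, 51, 107.
MluI cuts after the first base of each site, so after positions 18, 25, 51, 107.
Circular molecule, 4 cuts → 4 fragments:
  19–25 → 7 bp
  26–51 → 26 bp
  52–107 → 56 bp
  108–184 then 1–18 → 77 + 18 = 95 bp
Sorted largest to smallest: 95, 56, 26, 7 bp.

95, 56, 26, 7 bp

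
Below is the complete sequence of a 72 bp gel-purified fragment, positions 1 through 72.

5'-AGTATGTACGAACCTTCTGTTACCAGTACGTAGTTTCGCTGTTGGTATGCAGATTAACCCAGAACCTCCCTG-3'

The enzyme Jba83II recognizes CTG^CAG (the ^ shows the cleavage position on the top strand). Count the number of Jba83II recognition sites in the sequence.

No occurrence of CTGCAG is present in the sequence.
Jba83II does not cut: 0 sites.

0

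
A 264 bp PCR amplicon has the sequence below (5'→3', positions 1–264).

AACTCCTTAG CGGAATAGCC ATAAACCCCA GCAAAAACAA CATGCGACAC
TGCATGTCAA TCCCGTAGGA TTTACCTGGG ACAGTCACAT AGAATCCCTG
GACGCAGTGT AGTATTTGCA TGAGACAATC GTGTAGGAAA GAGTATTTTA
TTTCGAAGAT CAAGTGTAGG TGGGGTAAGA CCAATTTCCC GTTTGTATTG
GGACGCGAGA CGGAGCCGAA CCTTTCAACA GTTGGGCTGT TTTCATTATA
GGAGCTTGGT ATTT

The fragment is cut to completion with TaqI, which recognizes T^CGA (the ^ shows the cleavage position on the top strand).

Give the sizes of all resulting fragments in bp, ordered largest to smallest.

153, 111 bp

The TaqI site (TCGA) starts at position 153.
TaqI cuts after the first base of each site, so after position 153.
Linear molecule, 1 cut → 2 fragments:
  1–153 → 153 bp
  154–264 → 111 bp
Sorted largest to smallest: 153, 111 bp.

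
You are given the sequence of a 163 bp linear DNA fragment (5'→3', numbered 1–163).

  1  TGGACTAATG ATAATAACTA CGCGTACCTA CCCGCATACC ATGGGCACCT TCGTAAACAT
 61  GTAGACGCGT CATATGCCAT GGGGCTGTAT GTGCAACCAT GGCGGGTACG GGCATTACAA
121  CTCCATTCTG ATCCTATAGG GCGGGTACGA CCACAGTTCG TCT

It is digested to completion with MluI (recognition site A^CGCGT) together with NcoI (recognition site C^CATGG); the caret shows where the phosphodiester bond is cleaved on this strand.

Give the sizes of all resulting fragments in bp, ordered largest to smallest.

MluI sites (ACGCGT) start at positions 20, 65.
MluI cuts after the first base of each site, so after positions 20, 65.
NcoI sites (CCATGG) start at positions 39, 77, 97.
NcoI cuts after the first base of each site, so after positions 39, 77, 97.
Combined cut positions: 20, 39, 65, 77, 97.
Linear molecule, 5 cuts → 6 fragments:
  1–20 → 20 bp
  21–39 → 19 bp
  40–65 → 26 bp
  66–77 → 12 bp
  78–97 → 20 bp
  98–163 → 66 bp
Sorted largest to smallest: 66, 26, 20, 20, 19, 12 bp.

66, 26, 20, 20, 19, 12 bp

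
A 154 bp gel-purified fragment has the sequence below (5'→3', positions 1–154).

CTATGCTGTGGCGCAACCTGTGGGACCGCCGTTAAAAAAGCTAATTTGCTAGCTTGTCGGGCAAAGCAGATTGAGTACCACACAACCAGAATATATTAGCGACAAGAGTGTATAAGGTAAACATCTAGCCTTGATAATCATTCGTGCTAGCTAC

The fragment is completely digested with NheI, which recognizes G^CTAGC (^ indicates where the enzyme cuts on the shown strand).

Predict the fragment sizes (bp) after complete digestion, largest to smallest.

98, 48, 8 bp

NheI sites (GCTAGC) start at positions 48, 146.
NheI cuts after the first base of each site, so after positions 48, 146.
Linear molecule, 2 cuts → 3 fragments:
  1–48 → 48 bp
  49–146 → 98 bp
  147–154 → 8 bp
Sorted largest to smallest: 98, 48, 8 bp.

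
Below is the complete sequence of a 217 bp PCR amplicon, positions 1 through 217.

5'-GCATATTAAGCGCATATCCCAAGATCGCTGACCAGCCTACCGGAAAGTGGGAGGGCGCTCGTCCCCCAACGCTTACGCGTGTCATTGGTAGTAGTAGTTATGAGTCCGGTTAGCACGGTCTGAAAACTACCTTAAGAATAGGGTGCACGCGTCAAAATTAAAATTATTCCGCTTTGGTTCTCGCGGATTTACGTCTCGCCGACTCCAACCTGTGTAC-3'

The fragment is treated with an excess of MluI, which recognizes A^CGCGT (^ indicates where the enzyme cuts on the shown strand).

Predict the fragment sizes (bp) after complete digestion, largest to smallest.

MluI sites (ACGCGT) start at positions 75, 147.
MluI cuts after the first base of each site, so after positions 75, 147.
Linear molecule, 2 cuts → 3 fragments:
  1–75 → 75 bp
  76–147 → 72 bp
  148–217 → 70 bp
Sorted largest to smallest: 75, 72, 70 bp.

75, 72, 70 bp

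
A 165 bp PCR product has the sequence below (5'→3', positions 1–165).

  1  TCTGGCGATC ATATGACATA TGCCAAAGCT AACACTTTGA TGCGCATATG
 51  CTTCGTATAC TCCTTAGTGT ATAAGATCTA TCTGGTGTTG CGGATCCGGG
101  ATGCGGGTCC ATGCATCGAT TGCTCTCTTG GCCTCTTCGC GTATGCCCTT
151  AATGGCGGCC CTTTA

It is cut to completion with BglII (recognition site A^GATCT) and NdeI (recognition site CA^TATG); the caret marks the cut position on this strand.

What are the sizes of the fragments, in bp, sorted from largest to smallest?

91, 28, 28, 11, 7 bp

The BglII site (AGATCT) starts at position 74.
BglII cuts after the first base of each site, so after position 74.
NdeI sites (CATATG) start at positions 10, 17, 45.
NdeI cuts after base 2 of each site, so after positions 11, 18, 46.
Combined cut positions: 11, 18, 46, 74.
Linear molecule, 4 cuts → 5 fragments:
  1–11 → 11 bp
  12–18 → 7 bp
  19–46 → 28 bp
  47–74 → 28 bp
  75–165 → 91 bp
Sorted largest to smallest: 91, 28, 28, 11, 7 bp.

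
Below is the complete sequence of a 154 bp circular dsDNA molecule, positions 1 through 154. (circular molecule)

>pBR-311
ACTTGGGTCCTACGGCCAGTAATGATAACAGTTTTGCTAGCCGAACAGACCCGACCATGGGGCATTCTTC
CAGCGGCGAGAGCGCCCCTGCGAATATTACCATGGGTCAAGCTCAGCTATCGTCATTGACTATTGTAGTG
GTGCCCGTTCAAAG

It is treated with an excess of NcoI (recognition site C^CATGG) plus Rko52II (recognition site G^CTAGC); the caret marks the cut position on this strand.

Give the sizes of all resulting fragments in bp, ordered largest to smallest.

NcoI sites (CCATGG) start at positions 55, 100.
NcoI cuts after the first base of each site, so after positions 55, 100.
The Rko52II site (GCTAGC) starts at position 36.
Rko52II cuts after the first base of each site, so after position 36.
Combined cut positions: 36, 55, 100.
Circular molecule, 3 cuts → 3 fragments:
  37–55 → 19 bp
  56–100 → 45 bp
  101–154 then 1–36 → 54 + 36 = 90 bp
Sorted largest to smallest: 90, 45, 19 bp.

90, 45, 19 bp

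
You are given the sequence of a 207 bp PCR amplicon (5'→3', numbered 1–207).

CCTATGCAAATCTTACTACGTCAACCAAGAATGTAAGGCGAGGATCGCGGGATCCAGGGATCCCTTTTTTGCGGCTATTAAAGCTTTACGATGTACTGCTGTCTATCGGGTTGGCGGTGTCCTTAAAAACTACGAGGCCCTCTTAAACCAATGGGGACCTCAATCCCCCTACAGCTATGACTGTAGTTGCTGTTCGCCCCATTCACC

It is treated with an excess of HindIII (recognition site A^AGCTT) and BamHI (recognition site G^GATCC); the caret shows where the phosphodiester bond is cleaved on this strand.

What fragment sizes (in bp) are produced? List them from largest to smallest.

The HindIII site (AAGCTT) starts at position 81.
HindIII cuts after the first base of each site, so after position 81.
BamHI sites (GGATCC) start at positions 50, 58.
BamHI cuts after the first base of each site, so after positions 50, 58.
Combined cut positions: 50, 58, 81.
Linear molecule, 3 cuts → 4 fragments:
  1–50 → 50 bp
  51–58 → 8 bp
  59–81 → 23 bp
  82–207 → 126 bp
Sorted largest to smallest: 126, 50, 23, 8 bp.

126, 50, 23, 8 bp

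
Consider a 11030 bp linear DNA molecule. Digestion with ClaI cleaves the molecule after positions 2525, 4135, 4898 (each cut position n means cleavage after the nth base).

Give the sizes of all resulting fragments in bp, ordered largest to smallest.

Linear molecule, 3 cuts → 4 fragments:
  2525 − 0 = 2525 bp
  4135 − 2525 = 1610 bp
  4898 − 4135 = 763 bp
  11030 − 4898 = 6132 bp
Sorted largest to smallest: 6132, 2525, 1610, 763 bp.

6132, 2525, 1610, 763 bp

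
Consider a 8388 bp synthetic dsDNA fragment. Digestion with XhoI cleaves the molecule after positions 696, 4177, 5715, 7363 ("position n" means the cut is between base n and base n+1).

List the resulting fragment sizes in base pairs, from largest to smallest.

Linear molecule, 4 cuts → 5 fragments:
  696 − 0 = 696 bp
  4177 − 696 = 3481 bp
  5715 − 4177 = 1538 bp
  7363 − 5715 = 1648 bp
  8388 − 7363 = 1025 bp
Sorted largest to smallest: 3481, 1648, 1538, 1025, 696 bp.

3481, 1648, 1538, 1025, 696 bp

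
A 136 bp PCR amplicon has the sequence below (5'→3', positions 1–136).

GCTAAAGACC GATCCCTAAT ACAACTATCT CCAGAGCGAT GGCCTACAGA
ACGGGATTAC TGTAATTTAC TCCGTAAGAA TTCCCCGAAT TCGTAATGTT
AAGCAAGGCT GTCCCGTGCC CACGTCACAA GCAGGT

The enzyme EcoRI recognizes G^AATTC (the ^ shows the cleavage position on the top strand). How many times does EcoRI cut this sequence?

GAATTC occurs starting at positions 78, 87.
EcoRI cuts at 2 sites.

2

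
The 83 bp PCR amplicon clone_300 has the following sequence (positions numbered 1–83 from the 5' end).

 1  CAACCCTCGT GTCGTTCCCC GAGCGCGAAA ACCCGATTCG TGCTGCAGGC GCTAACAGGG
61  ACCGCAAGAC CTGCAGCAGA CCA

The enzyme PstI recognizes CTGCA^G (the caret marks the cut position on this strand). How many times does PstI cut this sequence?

2

CTGCAG occurs starting at positions 43, 71.
PstI cuts at 2 sites.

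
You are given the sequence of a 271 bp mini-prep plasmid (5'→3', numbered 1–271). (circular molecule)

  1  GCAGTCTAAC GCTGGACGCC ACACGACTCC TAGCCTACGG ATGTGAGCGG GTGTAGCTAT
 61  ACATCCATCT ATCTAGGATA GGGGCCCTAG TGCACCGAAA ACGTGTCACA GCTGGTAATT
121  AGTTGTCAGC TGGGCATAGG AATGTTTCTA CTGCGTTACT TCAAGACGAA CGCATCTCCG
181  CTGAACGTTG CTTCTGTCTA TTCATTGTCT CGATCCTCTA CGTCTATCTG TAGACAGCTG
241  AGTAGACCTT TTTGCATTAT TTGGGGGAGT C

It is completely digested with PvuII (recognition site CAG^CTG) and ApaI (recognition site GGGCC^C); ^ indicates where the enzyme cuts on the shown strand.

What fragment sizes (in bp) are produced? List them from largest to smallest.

PvuII sites (CAGCTG) start at positions 109, 127, 235.
PvuII cuts after base 3 of each site, so after positions 111, 129, 237.
The ApaI site (GGGCCC) starts at position 82.
ApaI cuts after base 5 of each site (before the last base), so after position 86.
Combined cut positions: 86, 111, 129, 237.
Circular molecule, 4 cuts → 4 fragments:
  87–111 → 25 bp
  112–129 → 18 bp
  130–237 → 108 bp
  238–271 then 1–86 → 34 + 86 = 120 bp
Sorted largest to smallest: 120, 108, 25, 18 bp.

120, 108, 25, 18 bp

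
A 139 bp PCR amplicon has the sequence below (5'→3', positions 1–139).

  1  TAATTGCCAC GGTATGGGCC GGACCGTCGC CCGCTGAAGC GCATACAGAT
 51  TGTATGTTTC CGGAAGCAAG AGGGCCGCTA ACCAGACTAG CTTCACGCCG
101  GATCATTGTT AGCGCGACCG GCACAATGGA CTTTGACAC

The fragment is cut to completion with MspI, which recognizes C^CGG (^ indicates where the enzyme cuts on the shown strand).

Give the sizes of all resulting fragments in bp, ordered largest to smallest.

MspI sites (CCGG) start at positions 19, 60, 98, 118.
MspI cuts after the first base of each site, so after positions 19, 60, 98, 118.
Linear molecule, 4 cuts → 5 fragments:
  1–19 → 19 bp
  20–60 → 41 bp
  61–98 → 38 bp
  99–118 → 20 bp
  119–139 → 21 bp
Sorted largest to smallest: 41, 38, 21, 20, 19 bp.

41, 38, 21, 20, 19 bp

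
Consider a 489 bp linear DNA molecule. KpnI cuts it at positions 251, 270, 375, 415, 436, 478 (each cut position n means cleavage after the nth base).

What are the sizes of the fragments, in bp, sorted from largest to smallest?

Linear molecule, 6 cuts → 7 fragments:
  251 − 0 = 251 bp
  270 − 251 = 19 bp
  375 − 270 = 105 bp
  415 − 375 = 40 bp
  436 − 415 = 21 bp
  478 − 436 = 42 bp
  489 − 478 = 11 bp
Sorted largest to smallest: 251, 105, 42, 40, 21, 19, 11 bp.

251, 105, 42, 40, 21, 19, 11 bp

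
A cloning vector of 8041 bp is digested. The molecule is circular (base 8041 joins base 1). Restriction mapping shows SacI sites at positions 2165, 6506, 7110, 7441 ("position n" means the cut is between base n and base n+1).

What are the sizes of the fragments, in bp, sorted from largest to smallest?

Circular molecule, 4 cuts → 4 fragments:
  6506 − 2165 = 4341 bp
  7110 − 6506 = 604 bp
  7441 − 7110 = 331 bp
  wrap: 8041 − 7441 + 2165 = 2765 bp
Sorted largest to smallest: 4341, 2765, 604, 331 bp.

4341, 2765, 604, 331 bp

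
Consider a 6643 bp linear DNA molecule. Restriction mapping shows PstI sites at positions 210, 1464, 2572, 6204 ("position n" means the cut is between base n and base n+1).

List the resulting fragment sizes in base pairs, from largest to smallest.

3632, 1254, 1108, 439, 210 bp

Linear molecule, 4 cuts → 5 fragments:
  210 − 0 = 210 bp
  1464 − 210 = 1254 bp
  2572 − 1464 = 1108 bp
  6204 − 2572 = 3632 bp
  6643 − 6204 = 439 bp
Sorted largest to smallest: 3632, 1254, 1108, 439, 210 bp.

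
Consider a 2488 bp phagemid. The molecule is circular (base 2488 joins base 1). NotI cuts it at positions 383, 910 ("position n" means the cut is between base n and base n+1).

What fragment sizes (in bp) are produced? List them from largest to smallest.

1961, 527 bp

Circular molecule, 2 cuts → 2 fragments:
  910 − 383 = 527 bp
  wrap: 2488 − 910 + 383 = 1961 bp
Sorted largest to smallest: 1961, 527 bp.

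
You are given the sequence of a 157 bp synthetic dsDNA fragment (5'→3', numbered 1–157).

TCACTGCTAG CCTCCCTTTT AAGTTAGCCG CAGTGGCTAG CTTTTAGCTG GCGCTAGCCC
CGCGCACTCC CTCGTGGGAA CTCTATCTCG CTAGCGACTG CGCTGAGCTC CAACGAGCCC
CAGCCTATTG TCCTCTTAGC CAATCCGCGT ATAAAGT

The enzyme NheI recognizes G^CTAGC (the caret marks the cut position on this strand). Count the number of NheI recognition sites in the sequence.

4

GCTAGC occurs starting at positions 6, 36, 53, 90.
NheI cuts at 4 sites.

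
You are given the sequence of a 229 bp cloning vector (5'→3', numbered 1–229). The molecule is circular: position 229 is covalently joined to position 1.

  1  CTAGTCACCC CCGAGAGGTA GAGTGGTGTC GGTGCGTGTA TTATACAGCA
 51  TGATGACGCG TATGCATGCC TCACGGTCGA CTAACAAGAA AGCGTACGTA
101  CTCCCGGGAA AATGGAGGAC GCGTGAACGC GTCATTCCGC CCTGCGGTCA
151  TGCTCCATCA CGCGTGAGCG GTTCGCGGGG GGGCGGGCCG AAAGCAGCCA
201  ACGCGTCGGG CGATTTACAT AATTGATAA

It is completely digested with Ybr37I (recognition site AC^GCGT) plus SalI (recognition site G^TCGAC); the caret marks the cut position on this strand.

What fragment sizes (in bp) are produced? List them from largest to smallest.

Ybr37I sites (ACGCGT) start at positions 56, 119, 127, 160, 201.
Ybr37I cuts after base 2 of each site, so after positions 57, 120, 128, 161, 202.
The SalI site (GTCGAC) starts at position 76.
SalI cuts after the first base of each site, so after position 76.
Combined cut positions: 57, 76, 120, 128, 161, 202.
Circular molecule, 6 cuts → 6 fragments:
  58–76 → 19 bp
  77–120 → 44 bp
  121–128 → 8 bp
  129–161 → 33 bp
  162–202 → 41 bp
  203–229 then 1–57 → 27 + 57 = 84 bp
Sorted largest to smallest: 84, 44, 41, 33, 19, 8 bp.

84, 44, 41, 33, 19, 8 bp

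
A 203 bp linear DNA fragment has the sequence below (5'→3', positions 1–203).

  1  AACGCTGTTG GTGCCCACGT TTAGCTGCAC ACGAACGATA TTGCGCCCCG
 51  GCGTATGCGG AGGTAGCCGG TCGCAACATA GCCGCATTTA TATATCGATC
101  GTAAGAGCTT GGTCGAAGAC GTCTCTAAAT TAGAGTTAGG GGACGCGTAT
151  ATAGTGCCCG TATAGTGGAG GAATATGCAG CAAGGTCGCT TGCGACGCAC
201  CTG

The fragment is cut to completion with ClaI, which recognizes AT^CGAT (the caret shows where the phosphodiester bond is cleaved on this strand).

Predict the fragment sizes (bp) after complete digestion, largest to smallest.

The ClaI site (ATCGAT) starts at position 94.
ClaI cuts after base 2 of each site, so after position 95.
Linear molecule, 1 cut → 2 fragments:
  1–95 → 95 bp
  96–203 → 108 bp
Sorted largest to smallest: 108, 95 bp.

108, 95 bp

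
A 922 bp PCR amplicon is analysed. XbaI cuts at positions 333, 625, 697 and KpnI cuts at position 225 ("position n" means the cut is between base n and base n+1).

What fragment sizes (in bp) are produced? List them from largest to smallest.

Combined cut positions (sorted): 225, 333, 625, 697.
Linear molecule, 4 cuts → 5 fragments:
  225 − 0 = 225 bp
  333 − 225 = 108 bp
  625 − 333 = 292 bp
  697 − 625 = 72 bp
  922 − 697 = 225 bp
Sorted largest to smallest: 292, 225, 225, 108, 72 bp.

292, 225, 225, 108, 72 bp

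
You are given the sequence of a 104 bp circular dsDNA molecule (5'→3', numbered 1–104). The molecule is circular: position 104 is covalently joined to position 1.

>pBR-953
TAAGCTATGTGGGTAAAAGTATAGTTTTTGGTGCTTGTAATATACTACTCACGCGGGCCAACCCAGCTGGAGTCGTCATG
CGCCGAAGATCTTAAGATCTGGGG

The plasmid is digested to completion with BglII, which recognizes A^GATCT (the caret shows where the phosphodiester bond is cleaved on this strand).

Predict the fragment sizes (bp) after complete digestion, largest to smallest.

96, 8 bp

BglII sites (AGATCT) start at positions 87, 95.
BglII cuts after the first base of each site, so after positions 87, 95.
Circular molecule, 2 cuts → 2 fragments:
  88–95 → 8 bp
  96–104 then 1–87 → 9 + 87 = 96 bp
Sorted largest to smallest: 96, 8 bp.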